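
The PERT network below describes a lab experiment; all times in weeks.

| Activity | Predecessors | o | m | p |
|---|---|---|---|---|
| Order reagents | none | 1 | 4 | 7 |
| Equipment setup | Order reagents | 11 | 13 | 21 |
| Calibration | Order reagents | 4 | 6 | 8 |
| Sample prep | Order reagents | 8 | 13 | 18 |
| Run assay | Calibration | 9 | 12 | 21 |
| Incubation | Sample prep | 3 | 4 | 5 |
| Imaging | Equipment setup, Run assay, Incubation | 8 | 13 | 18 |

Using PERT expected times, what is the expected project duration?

36 weeks

te_Order reagents = (1 + 4·4 + 7)/6 = 24/6 = 4
te_Equipment setup = (11 + 4·13 + 21)/6 = 84/6 = 14
te_Calibration = (4 + 4·6 + 8)/6 = 36/6 = 6
te_Sample prep = (8 + 4·13 + 18)/6 = 78/6 = 13
te_Run assay = (9 + 4·12 + 21)/6 = 78/6 = 13
te_Incubation = (3 + 4·4 + 5)/6 = 24/6 = 4
te_Imaging = (8 + 4·13 + 18)/6 = 78/6 = 13

Forward pass:
ES_Order reagents = 0; EF_Order reagents = 4
ES_Equipment setup = 4; EF_Equipment setup = 4+14 = 18
ES_Calibration = 4; EF_Calibration = 4+6 = 10
ES_Sample prep = 4; EF_Sample prep = 4+13 = 17
ES_Run assay = 10; EF_Run assay = 10+13 = 23
ES_Incubation = 17; EF_Incubation = 17+4 = 21
ES_Imaging = max(EF_Equipment setup=18, EF_Run assay=23, EF_Incubation=21) = 23; EF_Imaging = 23+13 = 36
Expected project duration μ = 36 weeks. Critical path: Order reagents → Calibration → Run assay → Imaging.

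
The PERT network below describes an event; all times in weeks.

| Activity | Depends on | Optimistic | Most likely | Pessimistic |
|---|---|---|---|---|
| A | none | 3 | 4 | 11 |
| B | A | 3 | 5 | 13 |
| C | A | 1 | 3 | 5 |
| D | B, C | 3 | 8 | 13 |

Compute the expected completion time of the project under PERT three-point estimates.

19 weeks

te_A = (3 + 4·4 + 11)/6 = 30/6 = 5
te_B = (3 + 4·5 + 13)/6 = 36/6 = 6
te_C = (1 + 4·3 + 5)/6 = 18/6 = 3
te_D = (3 + 4·8 + 13)/6 = 48/6 = 8

Forward pass:
ES_A = 0; EF_A = 5
ES_B = 5; EF_B = 5+6 = 11
ES_C = 5; EF_C = 5+3 = 8
ES_D = max(EF_B=11, EF_C=8) = 11; EF_D = 11+8 = 19
Expected project duration μ = 19 weeks. Critical path: A → B → D.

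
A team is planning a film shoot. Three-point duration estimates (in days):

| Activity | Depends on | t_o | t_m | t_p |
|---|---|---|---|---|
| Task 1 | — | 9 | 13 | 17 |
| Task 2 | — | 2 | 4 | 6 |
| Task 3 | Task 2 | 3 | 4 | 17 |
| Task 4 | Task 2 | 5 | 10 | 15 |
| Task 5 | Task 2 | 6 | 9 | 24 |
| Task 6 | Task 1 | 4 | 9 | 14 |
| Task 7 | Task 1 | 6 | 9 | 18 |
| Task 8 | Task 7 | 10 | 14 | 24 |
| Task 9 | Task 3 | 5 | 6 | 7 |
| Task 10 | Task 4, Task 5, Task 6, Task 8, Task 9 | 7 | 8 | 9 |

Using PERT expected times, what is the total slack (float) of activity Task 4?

24 days

te_Task 1 = (9 + 4·13 + 17)/6 = 78/6 = 13
te_Task 2 = (2 + 4·4 + 6)/6 = 24/6 = 4
te_Task 3 = (3 + 4·4 + 17)/6 = 36/6 = 6
te_Task 4 = (5 + 4·10 + 15)/6 = 60/6 = 10
te_Task 5 = (6 + 4·9 + 24)/6 = 66/6 = 11
te_Task 6 = (4 + 4·9 + 14)/6 = 54/6 = 9
te_Task 7 = (6 + 4·9 + 18)/6 = 60/6 = 10
te_Task 8 = (10 + 4·14 + 24)/6 = 90/6 = 15
te_Task 9 = (5 + 4·6 + 7)/6 = 36/6 = 6
te_Task 10 = (7 + 4·8 + 9)/6 = 48/6 = 8

Forward pass:
ES_Task 1 = 0; EF_Task 1 = 13
ES_Task 2 = 0; EF_Task 2 = 4
ES_Task 3 = 4; EF_Task 3 = 4+6 = 10
ES_Task 4 = 4; EF_Task 4 = 4+10 = 14
ES_Task 5 = 4; EF_Task 5 = 4+11 = 15
ES_Task 6 = 13; EF_Task 6 = 13+9 = 22
ES_Task 7 = 13; EF_Task 7 = 13+10 = 23
ES_Task 8 = 23; EF_Task 8 = 23+15 = 38
ES_Task 9 = 10; EF_Task 9 = 10+6 = 16
ES_Task 10 = max(EF_Task 4=14, EF_Task 5=15, EF_Task 6=22, EF_Task 8=38, EF_Task 9=16) = 38; EF_Task 10 = 38+8 = 46
Expected project duration μ = 46 days. Critical path: Task 1 → Task 7 → Task 8 → Task 10.

Backward pass:
LF_Task 10 = 46; LS_Task 10 = 46−8 = 38
LF_Task 9 = LS_Task 10 = 38; LS_Task 9 = 38−6 = 32
LF_Task 8 = LS_Task 10 = 38; LS_Task 8 = 38−15 = 23
LF_Task 7 = LS_Task 8 = 23; LS_Task 7 = 23−10 = 13
LF_Task 6 = LS_Task 10 = 38; LS_Task 6 = 38−9 = 29
LF_Task 5 = LS_Task 10 = 38; LS_Task 5 = 38−11 = 27
LF_Task 4 = LS_Task 10 = 38; LS_Task 4 = 38−10 = 28
LF_Task 3 = LS_Task 9 = 32; LS_Task 3 = 32−6 = 26
LF_Task 2 = min(LS_Task 3=26, LS_Task 4=28, LS_Task 5=27) = 26; LS_Task 2 = 26−4 = 22
LF_Task 1 = min(LS_Task 6=29, LS_Task 7=13) = 13; LS_Task 1 = 13−13 = 0
Slack_Task 4 = LS_Task 4 − ES_Task 4 = 28 − 4 = 24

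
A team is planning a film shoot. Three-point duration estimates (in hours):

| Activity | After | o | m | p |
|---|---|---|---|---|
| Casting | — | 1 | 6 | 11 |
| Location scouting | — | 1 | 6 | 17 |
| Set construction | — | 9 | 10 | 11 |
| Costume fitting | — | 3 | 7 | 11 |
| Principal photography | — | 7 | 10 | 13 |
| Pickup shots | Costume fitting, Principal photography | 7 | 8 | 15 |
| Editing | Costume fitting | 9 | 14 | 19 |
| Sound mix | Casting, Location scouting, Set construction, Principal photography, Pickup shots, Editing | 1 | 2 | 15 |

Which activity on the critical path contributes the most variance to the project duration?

Sound mix

te_Casting = (1 + 4·6 + 11)/6 = 36/6 = 6; σ²_Casting = ((11−1)/6)² = 2.778
te_Location scouting = (1 + 4·6 + 17)/6 = 42/6 = 7; σ²_Location scouting = ((17−1)/6)² = 7.111
te_Set construction = (9 + 4·10 + 11)/6 = 60/6 = 10; σ²_Set construction = ((11−9)/6)² = 0.111
te_Costume fitting = (3 + 4·7 + 11)/6 = 42/6 = 7; σ²_Costume fitting = ((11−3)/6)² = 1.778
te_Principal photography = (7 + 4·10 + 13)/6 = 60/6 = 10; σ²_Principal photography = ((13−7)/6)² = 1.000
te_Pickup shots = (7 + 4·8 + 15)/6 = 54/6 = 9; σ²_Pickup shots = ((15−7)/6)² = 1.778
te_Editing = (9 + 4·14 + 19)/6 = 84/6 = 14; σ²_Editing = ((19−9)/6)² = 2.778
te_Sound mix = (1 + 4·2 + 15)/6 = 24/6 = 4; σ²_Sound mix = ((15−1)/6)² = 5.444

Forward pass:
ES_Casting = 0; EF_Casting = 6
ES_Location scouting = 0; EF_Location scouting = 7
ES_Set construction = 0; EF_Set construction = 10
ES_Costume fitting = 0; EF_Costume fitting = 7
ES_Principal photography = 0; EF_Principal photography = 10
ES_Pickup shots = max(EF_Costume fitting=7, EF_Principal photography=10) = 10; EF_Pickup shots = 10+9 = 19
ES_Editing = 7; EF_Editing = 7+14 = 21
ES_Sound mix = max(EF_Casting=6, EF_Location scouting=7, EF_Set construction=10, EF_Principal photography=10, EF_Pickup shots=19, EF_Editing=21) = 21; EF_Sound mix = 21+4 = 25
Expected project duration μ = 25 hours. Critical path: Costume fitting → Editing → Sound mix.

Variances on critical path: σ²_Costume fitting=1.778, σ²_Editing=2.778, σ²_Sound mix=5.444.
Largest is σ²_Sound mix = 5.444.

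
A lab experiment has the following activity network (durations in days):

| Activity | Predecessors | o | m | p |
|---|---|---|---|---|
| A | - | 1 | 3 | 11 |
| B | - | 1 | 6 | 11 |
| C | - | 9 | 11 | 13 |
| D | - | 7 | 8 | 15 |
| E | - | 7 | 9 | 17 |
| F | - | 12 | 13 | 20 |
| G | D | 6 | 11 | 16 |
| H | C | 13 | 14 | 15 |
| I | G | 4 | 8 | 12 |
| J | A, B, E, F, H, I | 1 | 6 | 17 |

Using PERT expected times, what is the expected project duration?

te_A = (1 + 4·3 + 11)/6 = 24/6 = 4
te_B = (1 + 4·6 + 11)/6 = 36/6 = 6
te_C = (9 + 4·11 + 13)/6 = 66/6 = 11
te_D = (7 + 4·8 + 15)/6 = 54/6 = 9
te_E = (7 + 4·9 + 17)/6 = 60/6 = 10
te_F = (12 + 4·13 + 20)/6 = 84/6 = 14
te_G = (6 + 4·11 + 16)/6 = 66/6 = 11
te_H = (13 + 4·14 + 15)/6 = 84/6 = 14
te_I = (4 + 4·8 + 12)/6 = 48/6 = 8
te_J = (1 + 4·6 + 17)/6 = 42/6 = 7

Forward pass:
ES_A = 0; EF_A = 4
ES_B = 0; EF_B = 6
ES_C = 0; EF_C = 11
ES_D = 0; EF_D = 9
ES_E = 0; EF_E = 10
ES_F = 0; EF_F = 14
ES_G = 9; EF_G = 9+11 = 20
ES_H = 11; EF_H = 11+14 = 25
ES_I = 20; EF_I = 20+8 = 28
ES_J = max(EF_A=4, EF_B=6, EF_E=10, EF_F=14, EF_H=25, EF_I=28) = 28; EF_J = 28+7 = 35
Expected project duration μ = 35 days. Critical path: D → G → I → J.

35 days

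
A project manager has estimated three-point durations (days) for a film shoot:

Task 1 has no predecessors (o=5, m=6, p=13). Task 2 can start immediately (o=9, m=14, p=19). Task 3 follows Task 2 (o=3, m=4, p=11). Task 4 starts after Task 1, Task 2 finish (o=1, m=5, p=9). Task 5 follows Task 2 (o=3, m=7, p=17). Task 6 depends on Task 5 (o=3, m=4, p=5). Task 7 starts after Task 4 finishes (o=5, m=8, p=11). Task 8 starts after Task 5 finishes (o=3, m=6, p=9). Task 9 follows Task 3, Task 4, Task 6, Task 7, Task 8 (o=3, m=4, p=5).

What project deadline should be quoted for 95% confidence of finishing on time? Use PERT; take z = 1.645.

te_Task 1 = (5 + 4·6 + 13)/6 = 42/6 = 7; σ²_Task 1 = ((13−5)/6)² = 1.778
te_Task 2 = (9 + 4·14 + 19)/6 = 84/6 = 14; σ²_Task 2 = ((19−9)/6)² = 2.778
te_Task 3 = (3 + 4·4 + 11)/6 = 30/6 = 5; σ²_Task 3 = ((11−3)/6)² = 1.778
te_Task 4 = (1 + 4·5 + 9)/6 = 30/6 = 5; σ²_Task 4 = ((9−1)/6)² = 1.778
te_Task 5 = (3 + 4·7 + 17)/6 = 48/6 = 8; σ²_Task 5 = ((17−3)/6)² = 5.444
te_Task 6 = (3 + 4·4 + 5)/6 = 24/6 = 4; σ²_Task 6 = ((5−3)/6)² = 0.111
te_Task 7 = (5 + 4·8 + 11)/6 = 48/6 = 8; σ²_Task 7 = ((11−5)/6)² = 1.000
te_Task 8 = (3 + 4·6 + 9)/6 = 36/6 = 6; σ²_Task 8 = ((9−3)/6)² = 1.000
te_Task 9 = (3 + 4·4 + 5)/6 = 24/6 = 4; σ²_Task 9 = ((5−3)/6)² = 0.111

Forward pass:
ES_Task 1 = 0; EF_Task 1 = 7
ES_Task 2 = 0; EF_Task 2 = 14
ES_Task 3 = 14; EF_Task 3 = 14+5 = 19
ES_Task 4 = max(EF_Task 1=7, EF_Task 2=14) = 14; EF_Task 4 = 14+5 = 19
ES_Task 5 = 14; EF_Task 5 = 14+8 = 22
ES_Task 6 = 22; EF_Task 6 = 22+4 = 26
ES_Task 7 = 19; EF_Task 7 = 19+8 = 27
ES_Task 8 = 22; EF_Task 8 = 22+6 = 28
ES_Task 9 = max(EF_Task 3=19, EF_Task 4=19, EF_Task 6=26, EF_Task 7=27, EF_Task 8=28) = 28; EF_Task 9 = 28+4 = 32
Expected project duration μ = 32 days. Critical path: Task 2 → Task 5 → Task 8 → Task 9.

Variance along critical path = 2.778 + 5.444 + 1.000 + 0.111 = 9.333; σ = 3.055 days.
D = μ + z·σ = 32 + 1.645·3.055 = 37.0 days

37.0 days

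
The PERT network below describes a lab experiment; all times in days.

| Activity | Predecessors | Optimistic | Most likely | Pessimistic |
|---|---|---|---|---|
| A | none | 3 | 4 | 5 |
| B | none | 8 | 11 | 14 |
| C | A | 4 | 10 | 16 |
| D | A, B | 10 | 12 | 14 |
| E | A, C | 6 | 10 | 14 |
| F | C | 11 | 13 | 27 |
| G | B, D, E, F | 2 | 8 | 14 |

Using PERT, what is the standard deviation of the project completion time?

te_A = (3 + 4·4 + 5)/6 = 24/6 = 4; σ²_A = ((5−3)/6)² = 0.111
te_B = (8 + 4·11 + 14)/6 = 66/6 = 11; σ²_B = ((14−8)/6)² = 1.000
te_C = (4 + 4·10 + 16)/6 = 60/6 = 10; σ²_C = ((16−4)/6)² = 4.000
te_D = (10 + 4·12 + 14)/6 = 72/6 = 12; σ²_D = ((14−10)/6)² = 0.444
te_E = (6 + 4·10 + 14)/6 = 60/6 = 10; σ²_E = ((14−6)/6)² = 1.778
te_F = (11 + 4·13 + 27)/6 = 90/6 = 15; σ²_F = ((27−11)/6)² = 7.111
te_G = (2 + 4·8 + 14)/6 = 48/6 = 8; σ²_G = ((14−2)/6)² = 4.000

Forward pass:
ES_A = 0; EF_A = 4
ES_B = 0; EF_B = 11
ES_C = 4; EF_C = 4+10 = 14
ES_D = max(EF_A=4, EF_B=11) = 11; EF_D = 11+12 = 23
ES_E = max(EF_A=4, EF_C=14) = 14; EF_E = 14+10 = 24
ES_F = 14; EF_F = 14+15 = 29
ES_G = max(EF_B=11, EF_D=23, EF_E=24, EF_F=29) = 29; EF_G = 29+8 = 37
Expected project duration μ = 37 days. Critical path: A → C → F → G.

Variance along critical path = 0.111 + 4.000 + 7.111 + 4.000 = 15.222
σ = √15.222 = 3.902 days

3.90 days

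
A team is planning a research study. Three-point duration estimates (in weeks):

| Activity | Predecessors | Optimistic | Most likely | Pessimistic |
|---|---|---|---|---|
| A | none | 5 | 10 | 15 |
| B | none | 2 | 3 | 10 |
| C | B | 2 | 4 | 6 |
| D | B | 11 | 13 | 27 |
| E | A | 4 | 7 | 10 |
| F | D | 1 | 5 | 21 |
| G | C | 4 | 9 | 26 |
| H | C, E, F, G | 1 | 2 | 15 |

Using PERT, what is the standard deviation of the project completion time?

5.04 weeks

te_A = (5 + 4·10 + 15)/6 = 60/6 = 10; σ²_A = ((15−5)/6)² = 2.778
te_B = (2 + 4·3 + 10)/6 = 24/6 = 4; σ²_B = ((10−2)/6)² = 1.778
te_C = (2 + 4·4 + 6)/6 = 24/6 = 4; σ²_C = ((6−2)/6)² = 0.444
te_D = (11 + 4·13 + 27)/6 = 90/6 = 15; σ²_D = ((27−11)/6)² = 7.111
te_E = (4 + 4·7 + 10)/6 = 42/6 = 7; σ²_E = ((10−4)/6)² = 1.000
te_F = (1 + 4·5 + 21)/6 = 42/6 = 7; σ²_F = ((21−1)/6)² = 11.111
te_G = (4 + 4·9 + 26)/6 = 66/6 = 11; σ²_G = ((26−4)/6)² = 13.444
te_H = (1 + 4·2 + 15)/6 = 24/6 = 4; σ²_H = ((15−1)/6)² = 5.444

Forward pass:
ES_A = 0; EF_A = 10
ES_B = 0; EF_B = 4
ES_C = 4; EF_C = 4+4 = 8
ES_D = 4; EF_D = 4+15 = 19
ES_E = 10; EF_E = 10+7 = 17
ES_F = 19; EF_F = 19+7 = 26
ES_G = 8; EF_G = 8+11 = 19
ES_H = max(EF_C=8, EF_E=17, EF_F=26, EF_G=19) = 26; EF_H = 26+4 = 30
Expected project duration μ = 30 weeks. Critical path: B → D → F → H.

Variance along critical path = 1.778 + 7.111 + 11.111 + 5.444 = 25.444
σ = √25.444 = 5.044 weeks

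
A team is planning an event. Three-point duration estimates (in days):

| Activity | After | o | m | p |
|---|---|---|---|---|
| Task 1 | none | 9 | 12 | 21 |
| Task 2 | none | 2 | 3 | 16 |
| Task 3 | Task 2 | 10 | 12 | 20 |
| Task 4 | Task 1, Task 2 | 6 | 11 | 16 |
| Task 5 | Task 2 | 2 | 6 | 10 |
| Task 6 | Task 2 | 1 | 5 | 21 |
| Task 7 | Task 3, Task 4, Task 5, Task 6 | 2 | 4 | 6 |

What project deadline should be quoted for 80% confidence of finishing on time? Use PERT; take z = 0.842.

te_Task 1 = (9 + 4·12 + 21)/6 = 78/6 = 13; σ²_Task 1 = ((21−9)/6)² = 4.000
te_Task 2 = (2 + 4·3 + 16)/6 = 30/6 = 5; σ²_Task 2 = ((16−2)/6)² = 5.444
te_Task 3 = (10 + 4·12 + 20)/6 = 78/6 = 13; σ²_Task 3 = ((20−10)/6)² = 2.778
te_Task 4 = (6 + 4·11 + 16)/6 = 66/6 = 11; σ²_Task 4 = ((16−6)/6)² = 2.778
te_Task 5 = (2 + 4·6 + 10)/6 = 36/6 = 6; σ²_Task 5 = ((10−2)/6)² = 1.778
te_Task 6 = (1 + 4·5 + 21)/6 = 42/6 = 7; σ²_Task 6 = ((21−1)/6)² = 11.111
te_Task 7 = (2 + 4·4 + 6)/6 = 24/6 = 4; σ²_Task 7 = ((6−2)/6)² = 0.444

Forward pass:
ES_Task 1 = 0; EF_Task 1 = 13
ES_Task 2 = 0; EF_Task 2 = 5
ES_Task 3 = 5; EF_Task 3 = 5+13 = 18
ES_Task 4 = max(EF_Task 1=13, EF_Task 2=5) = 13; EF_Task 4 = 13+11 = 24
ES_Task 5 = 5; EF_Task 5 = 5+6 = 11
ES_Task 6 = 5; EF_Task 6 = 5+7 = 12
ES_Task 7 = max(EF_Task 3=18, EF_Task 4=24, EF_Task 5=11, EF_Task 6=12) = 24; EF_Task 7 = 24+4 = 28
Expected project duration μ = 28 days. Critical path: Task 1 → Task 4 → Task 7.

Variance along critical path = 4.000 + 2.778 + 0.444 = 7.222; σ = 2.687 days.
D = μ + z·σ = 28 + 0.842·2.687 = 30.3 days

30.3 days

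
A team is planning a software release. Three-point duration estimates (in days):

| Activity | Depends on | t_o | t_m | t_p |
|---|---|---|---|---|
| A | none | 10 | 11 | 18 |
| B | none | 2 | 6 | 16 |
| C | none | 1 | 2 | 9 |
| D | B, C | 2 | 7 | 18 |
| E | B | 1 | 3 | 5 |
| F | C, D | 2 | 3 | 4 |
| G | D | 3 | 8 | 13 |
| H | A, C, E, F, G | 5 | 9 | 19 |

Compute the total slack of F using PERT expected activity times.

5 days

te_A = (10 + 4·11 + 18)/6 = 72/6 = 12
te_B = (2 + 4·6 + 16)/6 = 42/6 = 7
te_C = (1 + 4·2 + 9)/6 = 18/6 = 3
te_D = (2 + 4·7 + 18)/6 = 48/6 = 8
te_E = (1 + 4·3 + 5)/6 = 18/6 = 3
te_F = (2 + 4·3 + 4)/6 = 18/6 = 3
te_G = (3 + 4·8 + 13)/6 = 48/6 = 8
te_H = (5 + 4·9 + 19)/6 = 60/6 = 10

Forward pass:
ES_A = 0; EF_A = 12
ES_B = 0; EF_B = 7
ES_C = 0; EF_C = 3
ES_D = max(EF_B=7, EF_C=3) = 7; EF_D = 7+8 = 15
ES_E = 7; EF_E = 7+3 = 10
ES_F = max(EF_C=3, EF_D=15) = 15; EF_F = 15+3 = 18
ES_G = 15; EF_G = 15+8 = 23
ES_H = max(EF_A=12, EF_C=3, EF_E=10, EF_F=18, EF_G=23) = 23; EF_H = 23+10 = 33
Expected project duration μ = 33 days. Critical path: B → D → G → H.

Backward pass:
LF_H = 33; LS_H = 33−10 = 23
LF_G = LS_H = 23; LS_G = 23−8 = 15
LF_F = LS_H = 23; LS_F = 23−3 = 20
LF_E = LS_H = 23; LS_E = 23−3 = 20
LF_D = min(LS_F=20, LS_G=15) = 15; LS_D = 15−8 = 7
LF_C = min(LS_D=7, LS_F=20, LS_H=23) = 7; LS_C = 7−3 = 4
LF_B = min(LS_D=7, LS_E=20) = 7; LS_B = 7−7 = 0
LF_A = LS_H = 23; LS_A = 23−12 = 11
Slack_F = LS_F − ES_F = 20 − 15 = 5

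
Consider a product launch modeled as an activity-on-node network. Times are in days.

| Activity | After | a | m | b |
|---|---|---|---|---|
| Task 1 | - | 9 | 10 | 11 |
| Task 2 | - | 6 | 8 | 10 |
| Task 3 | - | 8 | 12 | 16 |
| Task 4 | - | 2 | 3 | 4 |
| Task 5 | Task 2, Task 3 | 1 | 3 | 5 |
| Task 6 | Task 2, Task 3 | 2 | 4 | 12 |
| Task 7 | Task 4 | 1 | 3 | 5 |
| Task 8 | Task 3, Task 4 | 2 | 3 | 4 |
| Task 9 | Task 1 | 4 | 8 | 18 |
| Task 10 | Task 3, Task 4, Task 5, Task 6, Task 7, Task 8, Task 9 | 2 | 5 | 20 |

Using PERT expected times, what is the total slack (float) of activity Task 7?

13 days

te_Task 1 = (9 + 4·10 + 11)/6 = 60/6 = 10
te_Task 2 = (6 + 4·8 + 10)/6 = 48/6 = 8
te_Task 3 = (8 + 4·12 + 16)/6 = 72/6 = 12
te_Task 4 = (2 + 4·3 + 4)/6 = 18/6 = 3
te_Task 5 = (1 + 4·3 + 5)/6 = 18/6 = 3
te_Task 6 = (2 + 4·4 + 12)/6 = 30/6 = 5
te_Task 7 = (1 + 4·3 + 5)/6 = 18/6 = 3
te_Task 8 = (2 + 4·3 + 4)/6 = 18/6 = 3
te_Task 9 = (4 + 4·8 + 18)/6 = 54/6 = 9
te_Task 10 = (2 + 4·5 + 20)/6 = 42/6 = 7

Forward pass:
ES_Task 1 = 0; EF_Task 1 = 10
ES_Task 2 = 0; EF_Task 2 = 8
ES_Task 3 = 0; EF_Task 3 = 12
ES_Task 4 = 0; EF_Task 4 = 3
ES_Task 5 = max(EF_Task 2=8, EF_Task 3=12) = 12; EF_Task 5 = 12+3 = 15
ES_Task 6 = max(EF_Task 2=8, EF_Task 3=12) = 12; EF_Task 6 = 12+5 = 17
ES_Task 7 = 3; EF_Task 7 = 3+3 = 6
ES_Task 8 = max(EF_Task 3=12, EF_Task 4=3) = 12; EF_Task 8 = 12+3 = 15
ES_Task 9 = 10; EF_Task 9 = 10+9 = 19
ES_Task 10 = max(EF_Task 3=12, EF_Task 4=3, EF_Task 5=15, EF_Task 6=17, EF_Task 7=6, EF_Task 8=15, EF_Task 9=19) = 19; EF_Task 10 = 19+7 = 26
Expected project duration μ = 26 days. Critical path: Task 1 → Task 9 → Task 10.

Backward pass:
LF_Task 10 = 26; LS_Task 10 = 26−7 = 19
LF_Task 9 = LS_Task 10 = 19; LS_Task 9 = 19−9 = 10
LF_Task 8 = LS_Task 10 = 19; LS_Task 8 = 19−3 = 16
LF_Task 7 = LS_Task 10 = 19; LS_Task 7 = 19−3 = 16
LF_Task 6 = LS_Task 10 = 19; LS_Task 6 = 19−5 = 14
LF_Task 5 = LS_Task 10 = 19; LS_Task 5 = 19−3 = 16
LF_Task 4 = min(LS_Task 7=16, LS_Task 8=16, LS_Task 10=19) = 16; LS_Task 4 = 16−3 = 13
LF_Task 3 = min(LS_Task 5=16, LS_Task 6=14, LS_Task 8=16, LS_Task 10=19) = 14; LS_Task 3 = 14−12 = 2
LF_Task 2 = min(LS_Task 5=16, LS_Task 6=14) = 14; LS_Task 2 = 14−8 = 6
LF_Task 1 = LS_Task 9 = 10; LS_Task 1 = 10−10 = 0
Slack_Task 7 = LS_Task 7 − ES_Task 7 = 16 − 3 = 13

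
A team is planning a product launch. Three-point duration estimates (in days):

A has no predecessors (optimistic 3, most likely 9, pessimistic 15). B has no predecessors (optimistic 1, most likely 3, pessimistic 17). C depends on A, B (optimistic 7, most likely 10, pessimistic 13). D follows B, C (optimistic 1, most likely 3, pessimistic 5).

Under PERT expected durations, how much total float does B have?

te_A = (3 + 4·9 + 15)/6 = 54/6 = 9
te_B = (1 + 4·3 + 17)/6 = 30/6 = 5
te_C = (7 + 4·10 + 13)/6 = 60/6 = 10
te_D = (1 + 4·3 + 5)/6 = 18/6 = 3

Forward pass:
ES_A = 0; EF_A = 9
ES_B = 0; EF_B = 5
ES_C = max(EF_A=9, EF_B=5) = 9; EF_C = 9+10 = 19
ES_D = max(EF_B=5, EF_C=19) = 19; EF_D = 19+3 = 22
Expected project duration μ = 22 days. Critical path: A → C → D.

Backward pass:
LF_D = 22; LS_D = 22−3 = 19
LF_C = LS_D = 19; LS_C = 19−10 = 9
LF_B = min(LS_C=9, LS_D=19) = 9; LS_B = 9−5 = 4
LF_A = LS_C = 9; LS_A = 9−9 = 0
Slack_B = LS_B − ES_B = 4 − 0 = 4

4 days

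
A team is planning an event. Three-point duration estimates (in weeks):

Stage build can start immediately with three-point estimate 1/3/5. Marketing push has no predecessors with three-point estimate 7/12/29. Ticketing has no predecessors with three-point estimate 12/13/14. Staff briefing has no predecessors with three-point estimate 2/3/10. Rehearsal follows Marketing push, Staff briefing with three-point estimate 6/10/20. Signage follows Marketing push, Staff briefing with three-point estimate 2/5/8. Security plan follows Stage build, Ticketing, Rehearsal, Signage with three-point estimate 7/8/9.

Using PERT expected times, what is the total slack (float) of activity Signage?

6 weeks

te_Stage build = (1 + 4·3 + 5)/6 = 18/6 = 3
te_Marketing push = (7 + 4·12 + 29)/6 = 84/6 = 14
te_Ticketing = (12 + 4·13 + 14)/6 = 78/6 = 13
te_Staff briefing = (2 + 4·3 + 10)/6 = 24/6 = 4
te_Rehearsal = (6 + 4·10 + 20)/6 = 66/6 = 11
te_Signage = (2 + 4·5 + 8)/6 = 30/6 = 5
te_Security plan = (7 + 4·8 + 9)/6 = 48/6 = 8

Forward pass:
ES_Stage build = 0; EF_Stage build = 3
ES_Marketing push = 0; EF_Marketing push = 14
ES_Ticketing = 0; EF_Ticketing = 13
ES_Staff briefing = 0; EF_Staff briefing = 4
ES_Rehearsal = max(EF_Marketing push=14, EF_Staff briefing=4) = 14; EF_Rehearsal = 14+11 = 25
ES_Signage = max(EF_Marketing push=14, EF_Staff briefing=4) = 14; EF_Signage = 14+5 = 19
ES_Security plan = max(EF_Stage build=3, EF_Ticketing=13, EF_Rehearsal=25, EF_Signage=19) = 25; EF_Security plan = 25+8 = 33
Expected project duration μ = 33 weeks. Critical path: Marketing push → Rehearsal → Security plan.

Backward pass:
LF_Security plan = 33; LS_Security plan = 33−8 = 25
LF_Signage = LS_Security plan = 25; LS_Signage = 25−5 = 20
LF_Rehearsal = LS_Security plan = 25; LS_Rehearsal = 25−11 = 14
LF_Staff briefing = min(LS_Rehearsal=14, LS_Signage=20) = 14; LS_Staff briefing = 14−4 = 10
LF_Ticketing = LS_Security plan = 25; LS_Ticketing = 25−13 = 12
LF_Marketing push = min(LS_Rehearsal=14, LS_Signage=20) = 14; LS_Marketing push = 14−14 = 0
LF_Stage build = LS_Security plan = 25; LS_Stage build = 25−3 = 22
Slack_Signage = LS_Signage − ES_Signage = 20 − 14 = 6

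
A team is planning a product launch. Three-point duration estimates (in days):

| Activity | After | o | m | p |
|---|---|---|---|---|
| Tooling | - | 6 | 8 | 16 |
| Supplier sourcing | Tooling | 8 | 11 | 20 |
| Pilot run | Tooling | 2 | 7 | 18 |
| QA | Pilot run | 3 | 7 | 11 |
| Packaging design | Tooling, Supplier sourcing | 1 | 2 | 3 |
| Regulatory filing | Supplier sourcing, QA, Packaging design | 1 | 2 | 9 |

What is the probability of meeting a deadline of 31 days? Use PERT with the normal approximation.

0.862

te_Tooling = (6 + 4·8 + 16)/6 = 54/6 = 9; σ²_Tooling = ((16−6)/6)² = 2.778
te_Supplier sourcing = (8 + 4·11 + 20)/6 = 72/6 = 12; σ²_Supplier sourcing = ((20−8)/6)² = 4.000
te_Pilot run = (2 + 4·7 + 18)/6 = 48/6 = 8; σ²_Pilot run = ((18−2)/6)² = 7.111
te_QA = (3 + 4·7 + 11)/6 = 42/6 = 7; σ²_QA = ((11−3)/6)² = 1.778
te_Packaging design = (1 + 4·2 + 3)/6 = 12/6 = 2; σ²_Packaging design = ((3−1)/6)² = 0.111
te_Regulatory filing = (1 + 4·2 + 9)/6 = 18/6 = 3; σ²_Regulatory filing = ((9−1)/6)² = 1.778

Forward pass:
ES_Tooling = 0; EF_Tooling = 9
ES_Supplier sourcing = 9; EF_Supplier sourcing = 9+12 = 21
ES_Pilot run = 9; EF_Pilot run = 9+8 = 17
ES_QA = 17; EF_QA = 17+7 = 24
ES_Packaging design = max(EF_Tooling=9, EF_Supplier sourcing=21) = 21; EF_Packaging design = 21+2 = 23
ES_Regulatory filing = max(EF_Supplier sourcing=21, EF_QA=24, EF_Packaging design=23) = 24; EF_Regulatory filing = 24+3 = 27
Expected project duration μ = 27 days. Critical path: Tooling → Pilot run → QA → Regulatory filing.

Variance along critical path = 2.778 + 7.111 + 1.778 + 1.778 = 13.444; σ = √13.444 = 3.667 days.
Z = (31 − 27) / 3.667 = 1.091
P(T ≤ 31) = Φ(1.091) ≈ 0.862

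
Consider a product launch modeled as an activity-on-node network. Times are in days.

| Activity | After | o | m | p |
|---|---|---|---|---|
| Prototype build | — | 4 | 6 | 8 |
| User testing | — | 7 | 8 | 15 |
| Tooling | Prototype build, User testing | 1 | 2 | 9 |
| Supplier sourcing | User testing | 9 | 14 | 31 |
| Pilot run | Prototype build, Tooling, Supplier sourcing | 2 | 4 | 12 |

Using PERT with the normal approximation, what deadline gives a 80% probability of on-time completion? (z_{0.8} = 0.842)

33.6 days

te_Prototype build = (4 + 4·6 + 8)/6 = 36/6 = 6; σ²_Prototype build = ((8−4)/6)² = 0.444
te_User testing = (7 + 4·8 + 15)/6 = 54/6 = 9; σ²_User testing = ((15−7)/6)² = 1.778
te_Tooling = (1 + 4·2 + 9)/6 = 18/6 = 3; σ²_Tooling = ((9−1)/6)² = 1.778
te_Supplier sourcing = (9 + 4·14 + 31)/6 = 96/6 = 16; σ²_Supplier sourcing = ((31−9)/6)² = 13.444
te_Pilot run = (2 + 4·4 + 12)/6 = 30/6 = 5; σ²_Pilot run = ((12−2)/6)² = 2.778

Forward pass:
ES_Prototype build = 0; EF_Prototype build = 6
ES_User testing = 0; EF_User testing = 9
ES_Tooling = max(EF_Prototype build=6, EF_User testing=9) = 9; EF_Tooling = 9+3 = 12
ES_Supplier sourcing = 9; EF_Supplier sourcing = 9+16 = 25
ES_Pilot run = max(EF_Prototype build=6, EF_Tooling=12, EF_Supplier sourcing=25) = 25; EF_Pilot run = 25+5 = 30
Expected project duration μ = 30 days. Critical path: User testing → Supplier sourcing → Pilot run.

Variance along critical path = 1.778 + 13.444 + 2.778 = 18.000; σ = 4.243 days.
D = μ + z·σ = 30 + 0.842·4.243 = 33.6 days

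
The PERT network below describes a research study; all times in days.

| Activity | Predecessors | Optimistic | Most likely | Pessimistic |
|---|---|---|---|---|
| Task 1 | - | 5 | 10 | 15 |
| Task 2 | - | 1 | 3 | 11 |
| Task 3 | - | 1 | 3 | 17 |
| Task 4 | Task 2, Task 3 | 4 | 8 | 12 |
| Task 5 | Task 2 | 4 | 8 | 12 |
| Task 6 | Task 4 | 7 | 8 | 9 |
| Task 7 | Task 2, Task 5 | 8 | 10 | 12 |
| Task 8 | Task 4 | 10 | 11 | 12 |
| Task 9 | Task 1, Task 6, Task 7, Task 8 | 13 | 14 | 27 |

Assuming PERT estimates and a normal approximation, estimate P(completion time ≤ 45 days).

0.906

te_Task 1 = (5 + 4·10 + 15)/6 = 60/6 = 10; σ²_Task 1 = ((15−5)/6)² = 2.778
te_Task 2 = (1 + 4·3 + 11)/6 = 24/6 = 4; σ²_Task 2 = ((11−1)/6)² = 2.778
te_Task 3 = (1 + 4·3 + 17)/6 = 30/6 = 5; σ²_Task 3 = ((17−1)/6)² = 7.111
te_Task 4 = (4 + 4·8 + 12)/6 = 48/6 = 8; σ²_Task 4 = ((12−4)/6)² = 1.778
te_Task 5 = (4 + 4·8 + 12)/6 = 48/6 = 8; σ²_Task 5 = ((12−4)/6)² = 1.778
te_Task 6 = (7 + 4·8 + 9)/6 = 48/6 = 8; σ²_Task 6 = ((9−7)/6)² = 0.111
te_Task 7 = (8 + 4·10 + 12)/6 = 60/6 = 10; σ²_Task 7 = ((12−8)/6)² = 0.444
te_Task 8 = (10 + 4·11 + 12)/6 = 66/6 = 11; σ²_Task 8 = ((12−10)/6)² = 0.111
te_Task 9 = (13 + 4·14 + 27)/6 = 96/6 = 16; σ²_Task 9 = ((27−13)/6)² = 5.444

Forward pass:
ES_Task 1 = 0; EF_Task 1 = 10
ES_Task 2 = 0; EF_Task 2 = 4
ES_Task 3 = 0; EF_Task 3 = 5
ES_Task 4 = max(EF_Task 2=4, EF_Task 3=5) = 5; EF_Task 4 = 5+8 = 13
ES_Task 5 = 4; EF_Task 5 = 4+8 = 12
ES_Task 6 = 13; EF_Task 6 = 13+8 = 21
ES_Task 7 = max(EF_Task 2=4, EF_Task 5=12) = 12; EF_Task 7 = 12+10 = 22
ES_Task 8 = 13; EF_Task 8 = 13+11 = 24
ES_Task 9 = max(EF_Task 1=10, EF_Task 6=21, EF_Task 7=22, EF_Task 8=24) = 24; EF_Task 9 = 24+16 = 40
Expected project duration μ = 40 days. Critical path: Task 3 → Task 4 → Task 8 → Task 9.

Variance along critical path = 7.111 + 1.778 + 0.111 + 5.444 = 14.444; σ = √14.444 = 3.801 days.
Z = (45 − 40) / 3.801 = 1.316
P(T ≤ 45) = Φ(1.316) ≈ 0.906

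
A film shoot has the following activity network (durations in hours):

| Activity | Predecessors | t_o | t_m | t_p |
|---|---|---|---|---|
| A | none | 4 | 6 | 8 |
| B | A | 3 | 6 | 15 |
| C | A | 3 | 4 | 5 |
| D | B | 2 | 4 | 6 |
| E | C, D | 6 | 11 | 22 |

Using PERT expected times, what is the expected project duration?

te_A = (4 + 4·6 + 8)/6 = 36/6 = 6
te_B = (3 + 4·6 + 15)/6 = 42/6 = 7
te_C = (3 + 4·4 + 5)/6 = 24/6 = 4
te_D = (2 + 4·4 + 6)/6 = 24/6 = 4
te_E = (6 + 4·11 + 22)/6 = 72/6 = 12

Forward pass:
ES_A = 0; EF_A = 6
ES_B = 6; EF_B = 6+7 = 13
ES_C = 6; EF_C = 6+4 = 10
ES_D = 13; EF_D = 13+4 = 17
ES_E = max(EF_C=10, EF_D=17) = 17; EF_E = 17+12 = 29
Expected project duration μ = 29 hours. Critical path: A → B → D → E.

29 hours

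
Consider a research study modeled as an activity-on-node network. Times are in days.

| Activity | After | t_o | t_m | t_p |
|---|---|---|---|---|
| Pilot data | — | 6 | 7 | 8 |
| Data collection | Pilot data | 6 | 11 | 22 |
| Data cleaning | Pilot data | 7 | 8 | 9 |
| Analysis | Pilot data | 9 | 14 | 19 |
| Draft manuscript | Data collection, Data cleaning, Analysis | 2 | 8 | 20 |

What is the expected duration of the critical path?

te_Pilot data = (6 + 4·7 + 8)/6 = 42/6 = 7
te_Data collection = (6 + 4·11 + 22)/6 = 72/6 = 12
te_Data cleaning = (7 + 4·8 + 9)/6 = 48/6 = 8
te_Analysis = (9 + 4·14 + 19)/6 = 84/6 = 14
te_Draft manuscript = (2 + 4·8 + 20)/6 = 54/6 = 9

Forward pass:
ES_Pilot data = 0; EF_Pilot data = 7
ES_Data collection = 7; EF_Data collection = 7+12 = 19
ES_Data cleaning = 7; EF_Data cleaning = 7+8 = 15
ES_Analysis = 7; EF_Analysis = 7+14 = 21
ES_Draft manuscript = max(EF_Data collection=19, EF_Data cleaning=15, EF_Analysis=21) = 21; EF_Draft manuscript = 21+9 = 30
Expected project duration μ = 30 days. Critical path: Pilot data → Analysis → Draft manuscript.

30 days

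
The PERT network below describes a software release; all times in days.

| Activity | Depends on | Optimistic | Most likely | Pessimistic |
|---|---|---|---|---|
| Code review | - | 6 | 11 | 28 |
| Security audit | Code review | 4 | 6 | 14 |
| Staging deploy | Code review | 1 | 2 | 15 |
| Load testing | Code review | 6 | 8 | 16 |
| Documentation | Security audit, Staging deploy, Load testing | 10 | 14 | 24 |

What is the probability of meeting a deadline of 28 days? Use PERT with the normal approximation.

0.027

te_Code review = (6 + 4·11 + 28)/6 = 78/6 = 13; σ²_Code review = ((28−6)/6)² = 13.444
te_Security audit = (4 + 4·6 + 14)/6 = 42/6 = 7; σ²_Security audit = ((14−4)/6)² = 2.778
te_Staging deploy = (1 + 4·2 + 15)/6 = 24/6 = 4; σ²_Staging deploy = ((15−1)/6)² = 5.444
te_Load testing = (6 + 4·8 + 16)/6 = 54/6 = 9; σ²_Load testing = ((16−6)/6)² = 2.778
te_Documentation = (10 + 4·14 + 24)/6 = 90/6 = 15; σ²_Documentation = ((24−10)/6)² = 5.444

Forward pass:
ES_Code review = 0; EF_Code review = 13
ES_Security audit = 13; EF_Security audit = 13+7 = 20
ES_Staging deploy = 13; EF_Staging deploy = 13+4 = 17
ES_Load testing = 13; EF_Load testing = 13+9 = 22
ES_Documentation = max(EF_Security audit=20, EF_Staging deploy=17, EF_Load testing=22) = 22; EF_Documentation = 22+15 = 37
Expected project duration μ = 37 days. Critical path: Code review → Load testing → Documentation.

Variance along critical path = 13.444 + 2.778 + 5.444 = 21.667; σ = √21.667 = 4.655 days.
Z = (28 − 37) / 4.655 = -1.934
P(T ≤ 28) = Φ(-1.934) ≈ 0.027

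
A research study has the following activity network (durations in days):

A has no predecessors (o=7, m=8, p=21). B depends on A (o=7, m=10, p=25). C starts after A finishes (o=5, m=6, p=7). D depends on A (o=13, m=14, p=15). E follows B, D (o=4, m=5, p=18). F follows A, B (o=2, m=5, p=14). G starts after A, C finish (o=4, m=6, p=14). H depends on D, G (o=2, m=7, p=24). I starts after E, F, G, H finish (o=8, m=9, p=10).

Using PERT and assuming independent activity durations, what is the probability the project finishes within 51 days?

0.980

te_A = (7 + 4·8 + 21)/6 = 60/6 = 10; σ²_A = ((21−7)/6)² = 5.444
te_B = (7 + 4·10 + 25)/6 = 72/6 = 12; σ²_B = ((25−7)/6)² = 9.000
te_C = (5 + 4·6 + 7)/6 = 36/6 = 6; σ²_C = ((7−5)/6)² = 0.111
te_D = (13 + 4·14 + 15)/6 = 84/6 = 14; σ²_D = ((15−13)/6)² = 0.111
te_E = (4 + 4·5 + 18)/6 = 42/6 = 7; σ²_E = ((18−4)/6)² = 5.444
te_F = (2 + 4·5 + 14)/6 = 36/6 = 6; σ²_F = ((14−2)/6)² = 4.000
te_G = (4 + 4·6 + 14)/6 = 42/6 = 7; σ²_G = ((14−4)/6)² = 2.778
te_H = (2 + 4·7 + 24)/6 = 54/6 = 9; σ²_H = ((24−2)/6)² = 13.444
te_I = (8 + 4·9 + 10)/6 = 54/6 = 9; σ²_I = ((10−8)/6)² = 0.111

Forward pass:
ES_A = 0; EF_A = 10
ES_B = 10; EF_B = 10+12 = 22
ES_C = 10; EF_C = 10+6 = 16
ES_D = 10; EF_D = 10+14 = 24
ES_E = max(EF_B=22, EF_D=24) = 24; EF_E = 24+7 = 31
ES_F = max(EF_A=10, EF_B=22) = 22; EF_F = 22+6 = 28
ES_G = max(EF_A=10, EF_C=16) = 16; EF_G = 16+7 = 23
ES_H = max(EF_D=24, EF_G=23) = 24; EF_H = 24+9 = 33
ES_I = max(EF_E=31, EF_F=28, EF_G=23, EF_H=33) = 33; EF_I = 33+9 = 42
Expected project duration μ = 42 days. Critical path: A → D → H → I.

Variance along critical path = 5.444 + 0.111 + 13.444 + 0.111 = 19.111; σ = √19.111 = 4.372 days.
Z = (51 − 42) / 4.372 = 2.059
P(T ≤ 51) = Φ(2.059) ≈ 0.980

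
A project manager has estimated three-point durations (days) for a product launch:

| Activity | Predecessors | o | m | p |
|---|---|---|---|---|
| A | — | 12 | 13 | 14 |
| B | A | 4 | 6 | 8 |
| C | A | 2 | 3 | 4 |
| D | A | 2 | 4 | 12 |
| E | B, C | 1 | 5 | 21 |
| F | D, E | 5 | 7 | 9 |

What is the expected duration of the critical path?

te_A = (12 + 4·13 + 14)/6 = 78/6 = 13
te_B = (4 + 4·6 + 8)/6 = 36/6 = 6
te_C = (2 + 4·3 + 4)/6 = 18/6 = 3
te_D = (2 + 4·4 + 12)/6 = 30/6 = 5
te_E = (1 + 4·5 + 21)/6 = 42/6 = 7
te_F = (5 + 4·7 + 9)/6 = 42/6 = 7

Forward pass:
ES_A = 0; EF_A = 13
ES_B = 13; EF_B = 13+6 = 19
ES_C = 13; EF_C = 13+3 = 16
ES_D = 13; EF_D = 13+5 = 18
ES_E = max(EF_B=19, EF_C=16) = 19; EF_E = 19+7 = 26
ES_F = max(EF_D=18, EF_E=26) = 26; EF_F = 26+7 = 33
Expected project duration μ = 33 days. Critical path: A → B → E → F.

33 days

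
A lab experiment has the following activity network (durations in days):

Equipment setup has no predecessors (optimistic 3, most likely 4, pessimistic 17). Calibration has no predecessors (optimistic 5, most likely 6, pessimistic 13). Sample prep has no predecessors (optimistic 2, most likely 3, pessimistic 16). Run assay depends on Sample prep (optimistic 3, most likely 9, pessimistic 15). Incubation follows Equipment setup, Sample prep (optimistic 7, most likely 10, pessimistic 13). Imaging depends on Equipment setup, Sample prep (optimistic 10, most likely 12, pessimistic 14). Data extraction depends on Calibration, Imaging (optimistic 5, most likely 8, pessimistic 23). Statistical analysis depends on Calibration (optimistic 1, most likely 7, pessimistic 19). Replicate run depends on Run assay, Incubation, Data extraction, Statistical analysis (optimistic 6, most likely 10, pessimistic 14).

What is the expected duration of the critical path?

te_Equipment setup = (3 + 4·4 + 17)/6 = 36/6 = 6
te_Calibration = (5 + 4·6 + 13)/6 = 42/6 = 7
te_Sample prep = (2 + 4·3 + 16)/6 = 30/6 = 5
te_Run assay = (3 + 4·9 + 15)/6 = 54/6 = 9
te_Incubation = (7 + 4·10 + 13)/6 = 60/6 = 10
te_Imaging = (10 + 4·12 + 14)/6 = 72/6 = 12
te_Data extraction = (5 + 4·8 + 23)/6 = 60/6 = 10
te_Statistical analysis = (1 + 4·7 + 19)/6 = 48/6 = 8
te_Replicate run = (6 + 4·10 + 14)/6 = 60/6 = 10

Forward pass:
ES_Equipment setup = 0; EF_Equipment setup = 6
ES_Calibration = 0; EF_Calibration = 7
ES_Sample prep = 0; EF_Sample prep = 5
ES_Run assay = 5; EF_Run assay = 5+9 = 14
ES_Incubation = max(EF_Equipment setup=6, EF_Sample prep=5) = 6; EF_Incubation = 6+10 = 16
ES_Imaging = max(EF_Equipment setup=6, EF_Sample prep=5) = 6; EF_Imaging = 6+12 = 18
ES_Data extraction = max(EF_Calibration=7, EF_Imaging=18) = 18; EF_Data extraction = 18+10 = 28
ES_Statistical analysis = 7; EF_Statistical analysis = 7+8 = 15
ES_Replicate run = max(EF_Run assay=14, EF_Incubation=16, EF_Data extraction=28, EF_Statistical analysis=15) = 28; EF_Replicate run = 28+10 = 38
Expected project duration μ = 38 days. Critical path: Equipment setup → Imaging → Data extraction → Replicate run.

38 days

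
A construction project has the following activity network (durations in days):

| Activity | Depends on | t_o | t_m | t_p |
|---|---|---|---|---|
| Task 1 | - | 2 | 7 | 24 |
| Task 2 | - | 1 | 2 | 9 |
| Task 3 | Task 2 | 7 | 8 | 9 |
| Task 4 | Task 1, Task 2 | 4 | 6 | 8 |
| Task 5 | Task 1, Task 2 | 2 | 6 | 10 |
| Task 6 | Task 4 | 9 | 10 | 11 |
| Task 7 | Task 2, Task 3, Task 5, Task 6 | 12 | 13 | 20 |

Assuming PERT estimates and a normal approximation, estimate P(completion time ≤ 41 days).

0.693

te_Task 1 = (2 + 4·7 + 24)/6 = 54/6 = 9; σ²_Task 1 = ((24−2)/6)² = 13.444
te_Task 2 = (1 + 4·2 + 9)/6 = 18/6 = 3; σ²_Task 2 = ((9−1)/6)² = 1.778
te_Task 3 = (7 + 4·8 + 9)/6 = 48/6 = 8; σ²_Task 3 = ((9−7)/6)² = 0.111
te_Task 4 = (4 + 4·6 + 8)/6 = 36/6 = 6; σ²_Task 4 = ((8−4)/6)² = 0.444
te_Task 5 = (2 + 4·6 + 10)/6 = 36/6 = 6; σ²_Task 5 = ((10−2)/6)² = 1.778
te_Task 6 = (9 + 4·10 + 11)/6 = 60/6 = 10; σ²_Task 6 = ((11−9)/6)² = 0.111
te_Task 7 = (12 + 4·13 + 20)/6 = 84/6 = 14; σ²_Task 7 = ((20−12)/6)² = 1.778

Forward pass:
ES_Task 1 = 0; EF_Task 1 = 9
ES_Task 2 = 0; EF_Task 2 = 3
ES_Task 3 = 3; EF_Task 3 = 3+8 = 11
ES_Task 4 = max(EF_Task 1=9, EF_Task 2=3) = 9; EF_Task 4 = 9+6 = 15
ES_Task 5 = max(EF_Task 1=9, EF_Task 2=3) = 9; EF_Task 5 = 9+6 = 15
ES_Task 6 = 15; EF_Task 6 = 15+10 = 25
ES_Task 7 = max(EF_Task 2=3, EF_Task 3=11, EF_Task 5=15, EF_Task 6=25) = 25; EF_Task 7 = 25+14 = 39
Expected project duration μ = 39 days. Critical path: Task 1 → Task 4 → Task 6 → Task 7.

Variance along critical path = 13.444 + 0.444 + 0.111 + 1.778 = 15.778; σ = √15.778 = 3.972 days.
Z = (41 − 39) / 3.972 = 0.504
P(T ≤ 41) = Φ(0.504) ≈ 0.693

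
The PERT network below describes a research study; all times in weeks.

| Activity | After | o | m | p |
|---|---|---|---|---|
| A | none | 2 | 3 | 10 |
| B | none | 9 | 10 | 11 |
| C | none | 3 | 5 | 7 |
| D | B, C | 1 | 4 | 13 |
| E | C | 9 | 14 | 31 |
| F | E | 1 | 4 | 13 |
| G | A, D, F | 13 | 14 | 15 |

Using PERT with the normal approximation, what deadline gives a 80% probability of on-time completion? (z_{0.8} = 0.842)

te_A = (2 + 4·3 + 10)/6 = 24/6 = 4; σ²_A = ((10−2)/6)² = 1.778
te_B = (9 + 4·10 + 11)/6 = 60/6 = 10; σ²_B = ((11−9)/6)² = 0.111
te_C = (3 + 4·5 + 7)/6 = 30/6 = 5; σ²_C = ((7−3)/6)² = 0.444
te_D = (1 + 4·4 + 13)/6 = 30/6 = 5; σ²_D = ((13−1)/6)² = 4.000
te_E = (9 + 4·14 + 31)/6 = 96/6 = 16; σ²_E = ((31−9)/6)² = 13.444
te_F = (1 + 4·4 + 13)/6 = 30/6 = 5; σ²_F = ((13−1)/6)² = 4.000
te_G = (13 + 4·14 + 15)/6 = 84/6 = 14; σ²_G = ((15−13)/6)² = 0.111

Forward pass:
ES_A = 0; EF_A = 4
ES_B = 0; EF_B = 10
ES_C = 0; EF_C = 5
ES_D = max(EF_B=10, EF_C=5) = 10; EF_D = 10+5 = 15
ES_E = 5; EF_E = 5+16 = 21
ES_F = 21; EF_F = 21+5 = 26
ES_G = max(EF_A=4, EF_D=15, EF_F=26) = 26; EF_G = 26+14 = 40
Expected project duration μ = 40 weeks. Critical path: C → E → F → G.

Variance along critical path = 0.444 + 13.444 + 4.000 + 0.111 = 18.000; σ = 4.243 weeks.
D = μ + z·σ = 40 + 0.842·4.243 = 43.6 weeks

43.6 weeks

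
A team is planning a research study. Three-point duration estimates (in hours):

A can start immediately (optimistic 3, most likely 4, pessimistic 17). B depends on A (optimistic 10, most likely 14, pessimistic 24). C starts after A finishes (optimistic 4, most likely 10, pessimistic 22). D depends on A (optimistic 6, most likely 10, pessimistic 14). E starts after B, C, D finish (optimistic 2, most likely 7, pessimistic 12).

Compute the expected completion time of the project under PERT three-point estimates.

28 hours

te_A = (3 + 4·4 + 17)/6 = 36/6 = 6
te_B = (10 + 4·14 + 24)/6 = 90/6 = 15
te_C = (4 + 4·10 + 22)/6 = 66/6 = 11
te_D = (6 + 4·10 + 14)/6 = 60/6 = 10
te_E = (2 + 4·7 + 12)/6 = 42/6 = 7

Forward pass:
ES_A = 0; EF_A = 6
ES_B = 6; EF_B = 6+15 = 21
ES_C = 6; EF_C = 6+11 = 17
ES_D = 6; EF_D = 6+10 = 16
ES_E = max(EF_B=21, EF_C=17, EF_D=16) = 21; EF_E = 21+7 = 28
Expected project duration μ = 28 hours. Critical path: A → B → E.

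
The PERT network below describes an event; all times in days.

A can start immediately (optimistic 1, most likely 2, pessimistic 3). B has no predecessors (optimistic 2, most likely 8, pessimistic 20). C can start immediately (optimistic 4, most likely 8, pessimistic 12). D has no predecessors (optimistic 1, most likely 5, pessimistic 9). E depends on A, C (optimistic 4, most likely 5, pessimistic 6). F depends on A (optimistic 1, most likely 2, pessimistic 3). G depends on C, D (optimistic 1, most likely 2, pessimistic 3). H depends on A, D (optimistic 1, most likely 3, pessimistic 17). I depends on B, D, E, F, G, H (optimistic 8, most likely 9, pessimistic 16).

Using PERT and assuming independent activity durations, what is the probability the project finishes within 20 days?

te_A = (1 + 4·2 + 3)/6 = 12/6 = 2; σ²_A = ((3−1)/6)² = 0.111
te_B = (2 + 4·8 + 20)/6 = 54/6 = 9; σ²_B = ((20−2)/6)² = 9.000
te_C = (4 + 4·8 + 12)/6 = 48/6 = 8; σ²_C = ((12−4)/6)² = 1.778
te_D = (1 + 4·5 + 9)/6 = 30/6 = 5; σ²_D = ((9−1)/6)² = 1.778
te_E = (4 + 4·5 + 6)/6 = 30/6 = 5; σ²_E = ((6−4)/6)² = 0.111
te_F = (1 + 4·2 + 3)/6 = 12/6 = 2; σ²_F = ((3−1)/6)² = 0.111
te_G = (1 + 4·2 + 3)/6 = 12/6 = 2; σ²_G = ((3−1)/6)² = 0.111
te_H = (1 + 4·3 + 17)/6 = 30/6 = 5; σ²_H = ((17−1)/6)² = 7.111
te_I = (8 + 4·9 + 16)/6 = 60/6 = 10; σ²_I = ((16−8)/6)² = 1.778

Forward pass:
ES_A = 0; EF_A = 2
ES_B = 0; EF_B = 9
ES_C = 0; EF_C = 8
ES_D = 0; EF_D = 5
ES_E = max(EF_A=2, EF_C=8) = 8; EF_E = 8+5 = 13
ES_F = 2; EF_F = 2+2 = 4
ES_G = max(EF_C=8, EF_D=5) = 8; EF_G = 8+2 = 10
ES_H = max(EF_A=2, EF_D=5) = 5; EF_H = 5+5 = 10
ES_I = max(EF_B=9, EF_D=5, EF_E=13, EF_F=4, EF_G=10, EF_H=10) = 13; EF_I = 13+10 = 23
Expected project duration μ = 23 days. Critical path: C → E → I.

Variance along critical path = 1.778 + 0.111 + 1.778 = 3.667; σ = √3.667 = 1.915 days.
Z = (20 − 23) / 1.915 = -1.567
P(T ≤ 20) = Φ(-1.567) ≈ 0.059

0.059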